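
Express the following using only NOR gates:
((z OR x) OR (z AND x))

((((z NOR x) NOR (z NOR x)) NOR ((z NOR z) NOR (x NOR x))) NOR (((z NOR x) NOR (z NOR x)) NOR ((z NOR z) NOR (x NOR x))))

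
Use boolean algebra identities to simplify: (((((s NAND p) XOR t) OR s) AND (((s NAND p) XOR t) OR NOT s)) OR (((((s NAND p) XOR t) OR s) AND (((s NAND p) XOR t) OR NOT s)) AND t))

By absorption (E OR (E AND v) = E) then distribution ((E OR v) AND (E OR NOT v) = E):
= ((s NAND p) XOR t)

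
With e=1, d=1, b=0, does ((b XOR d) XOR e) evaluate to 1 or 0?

Substituting: ((0 XOR 1) XOR 1)
= 0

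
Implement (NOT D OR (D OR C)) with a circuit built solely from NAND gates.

(((D NAND D) NAND (D NAND D)) NAND (((D NAND D) NAND (C NAND C)) NAND ((D NAND D) NAND (C NAND C))))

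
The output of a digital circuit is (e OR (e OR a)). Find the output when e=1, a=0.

Substituting: (1 OR (1 OR 0))
= 1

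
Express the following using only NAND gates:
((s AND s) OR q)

((((s NAND s) NAND (s NAND s)) NAND ((s NAND s) NAND (s NAND s))) NAND (q NAND q))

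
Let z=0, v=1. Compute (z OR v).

Substituting: (0 OR 1)
= 1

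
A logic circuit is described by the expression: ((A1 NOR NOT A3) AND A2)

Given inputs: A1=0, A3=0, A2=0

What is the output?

Substituting: ((0 NOR NOT 0) AND 0)
= 0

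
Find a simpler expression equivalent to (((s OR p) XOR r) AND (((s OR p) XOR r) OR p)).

By absorption (E AND (E OR v) = E):
= ((s OR p) XOR r)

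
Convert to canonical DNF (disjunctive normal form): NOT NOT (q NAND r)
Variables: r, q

(NOT r AND NOT q) OR (NOT r AND q) OR (r AND NOT q)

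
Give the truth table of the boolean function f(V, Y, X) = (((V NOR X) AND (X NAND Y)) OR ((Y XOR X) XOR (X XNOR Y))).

V | Y | X | Output
------------------
0 | 0 | 0 | 1
0 | 0 | 1 | 1
0 | 1 | 0 | 1
0 | 1 | 1 | 1
1 | 0 | 0 | 1
1 | 0 | 1 | 1
1 | 1 | 0 | 1
1 | 1 | 1 | 1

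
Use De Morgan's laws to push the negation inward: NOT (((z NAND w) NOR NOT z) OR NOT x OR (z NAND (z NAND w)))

NOT ((z NAND w) NOR NOT z) AND x AND NOT (z NAND (z NAND w))
De Morgan's: NOT(OR of terms) = AND of negations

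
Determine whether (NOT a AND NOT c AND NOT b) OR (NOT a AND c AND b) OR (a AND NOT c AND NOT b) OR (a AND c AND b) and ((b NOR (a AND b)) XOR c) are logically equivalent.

Yes, they are equivalent — the two output columns agree on all 8 assignments:
a | c | b | Expression 1 | Expression 2
---------------------------------------
0 | 0 | 0 | 1 | 1
0 | 0 | 1 | 0 | 0
0 | 1 | 0 | 0 | 0
0 | 1 | 1 | 1 | 1
1 | 0 | 0 | 1 | 1
1 | 0 | 1 | 0 | 0
1 | 1 | 0 | 0 | 0
1 | 1 | 1 | 1 | 1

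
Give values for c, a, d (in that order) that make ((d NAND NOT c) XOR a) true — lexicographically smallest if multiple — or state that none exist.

c=0, a=0, d=0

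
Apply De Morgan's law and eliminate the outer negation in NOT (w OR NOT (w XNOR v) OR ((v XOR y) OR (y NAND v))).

NOT w AND (w XNOR v) AND NOT ((v XOR y) OR (y NAND v))
De Morgan's: NOT(OR of terms) = AND of negations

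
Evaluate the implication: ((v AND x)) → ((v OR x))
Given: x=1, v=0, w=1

Antecedent ((v AND x)) = 0; consequent ((v OR x)) = 1.
0 → 1 = 1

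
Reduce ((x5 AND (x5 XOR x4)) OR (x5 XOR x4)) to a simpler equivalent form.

By absorption (E OR (E AND v) = E):
= (x5 XOR x4)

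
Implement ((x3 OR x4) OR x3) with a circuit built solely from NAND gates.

((((x3 NAND x3) NAND (x4 NAND x4)) NAND ((x3 NAND x3) NAND (x4 NAND x4))) NAND (x3 NAND x3))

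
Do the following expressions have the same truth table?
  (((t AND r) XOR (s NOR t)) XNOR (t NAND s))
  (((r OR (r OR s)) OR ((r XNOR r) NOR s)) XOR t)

No. Counterexample: with r=0, t=0, s=0, Expression 1 = 1 but Expression 2 = 0.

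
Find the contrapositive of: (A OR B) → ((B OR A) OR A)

Contrapositive: NOT ((B OR A) OR A) → NOT (A OR B)
Note: A statement and its contrapositive are logically equivalent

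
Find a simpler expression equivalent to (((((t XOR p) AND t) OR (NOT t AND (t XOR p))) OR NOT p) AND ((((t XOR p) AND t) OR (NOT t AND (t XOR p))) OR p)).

By distribution ((E OR v) AND (E OR NOT v) = E) then distribution ((E AND v) OR (E AND NOT v) = E):
= (t XOR p)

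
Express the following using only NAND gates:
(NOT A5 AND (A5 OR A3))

(((A5 NAND A5) NAND ((A5 NAND A5) NAND (A3 NAND A3))) NAND ((A5 NAND A5) NAND ((A5 NAND A5) NAND (A3 NAND A3))))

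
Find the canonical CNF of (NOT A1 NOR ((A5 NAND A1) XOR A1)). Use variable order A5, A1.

(A5 OR A1) AND (NOT A5 OR A1) AND (NOT A5 OR NOT A1)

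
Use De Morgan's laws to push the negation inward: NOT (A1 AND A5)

NOT A1 OR NOT A5
De Morgan's: NOT(AND of terms) = OR of negations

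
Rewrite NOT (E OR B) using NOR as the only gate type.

(((E NOR B) NOR (E NOR B)) NOR ((E NOR B) NOR (E NOR B)))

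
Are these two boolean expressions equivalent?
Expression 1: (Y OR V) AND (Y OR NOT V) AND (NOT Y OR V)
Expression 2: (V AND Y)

Yes, they are equivalent — the two output columns agree on all 4 assignments:
Y | V | Expression 1 | Expression 2
-----------------------------------
0 | 0 | 0 | 0
0 | 1 | 0 | 0
1 | 0 | 0 | 0
1 | 1 | 1 | 1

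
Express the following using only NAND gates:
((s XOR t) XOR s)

((((s NAND (s NAND t)) NAND (t NAND (s NAND t))) NAND (((s NAND (s NAND t)) NAND (t NAND (s NAND t))) NAND s)) NAND (s NAND (((s NAND (s NAND t)) NAND (t NAND (s NAND t))) NAND s)))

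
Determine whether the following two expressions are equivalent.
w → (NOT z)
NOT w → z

No, Inverse is not equivalent to original (counterexample: w=0, z=0, y=0)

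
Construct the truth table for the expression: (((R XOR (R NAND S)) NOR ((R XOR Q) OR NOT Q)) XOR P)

S | Q | R | P | Output
----------------------
0 | 0 | 0 | 0 | 0
0 | 0 | 0 | 1 | 1
0 | 0 | 1 | 0 | 0
0 | 0 | 1 | 1 | 1
0 | 1 | 0 | 0 | 0
0 | 1 | 0 | 1 | 1
0 | 1 | 1 | 0 | 1
0 | 1 | 1 | 1 | 0
1 | 0 | 0 | 0 | 0
1 | 0 | 0 | 1 | 1
1 | 0 | 1 | 0 | 0
1 | 0 | 1 | 1 | 1
1 | 1 | 0 | 0 | 0
1 | 1 | 0 | 1 | 1
1 | 1 | 1 | 0 | 0
1 | 1 | 1 | 1 | 1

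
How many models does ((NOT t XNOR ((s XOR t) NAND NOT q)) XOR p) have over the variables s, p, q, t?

Satisfying assignments: (0,0,0,0), (0,0,0,1), (0,0,1,0), (0,1,1,1), (1,0,1,0), (1,1,0,0), (1,1,0,1), (1,1,1,1)
Count: 8 out of 16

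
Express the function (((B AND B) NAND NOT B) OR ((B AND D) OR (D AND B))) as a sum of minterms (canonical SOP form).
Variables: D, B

Σm(0, 1, 2, 3) = (NOT D AND NOT B) OR (NOT D AND B) OR (D AND NOT B) OR (D AND B)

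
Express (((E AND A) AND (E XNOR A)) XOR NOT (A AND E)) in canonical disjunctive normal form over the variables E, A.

(NOT E AND NOT A) OR (NOT E AND A) OR (E AND NOT A) OR (E AND A)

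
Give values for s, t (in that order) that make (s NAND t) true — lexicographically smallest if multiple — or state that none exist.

s=0, t=0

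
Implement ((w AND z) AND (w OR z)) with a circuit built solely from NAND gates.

((((w NAND z) NAND (w NAND z)) NAND ((w NAND w) NAND (z NAND z))) NAND (((w NAND z) NAND (w NAND z)) NAND ((w NAND w) NAND (z NAND z))))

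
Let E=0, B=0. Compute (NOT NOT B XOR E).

Substituting: (NOT NOT 0 XOR 0)
= 0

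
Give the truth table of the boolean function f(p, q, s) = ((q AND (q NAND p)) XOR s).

p | q | s | Output
------------------
0 | 0 | 0 | 0
0 | 0 | 1 | 1
0 | 1 | 0 | 1
0 | 1 | 1 | 0
1 | 0 | 0 | 0
1 | 0 | 1 | 1
1 | 1 | 0 | 0
1 | 1 | 1 | 1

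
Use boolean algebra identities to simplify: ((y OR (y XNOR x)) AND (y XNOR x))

By absorption (E AND (E OR v) = E):
= (y XNOR x)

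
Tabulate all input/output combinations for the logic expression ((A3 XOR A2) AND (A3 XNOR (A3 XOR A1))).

A3 | A1 | A2 | Output
---------------------
0 | 0 | 0 | 0
0 | 0 | 1 | 1
0 | 1 | 0 | 0
0 | 1 | 1 | 0
1 | 0 | 0 | 1
1 | 0 | 1 | 0
1 | 1 | 0 | 0
1 | 1 | 1 | 0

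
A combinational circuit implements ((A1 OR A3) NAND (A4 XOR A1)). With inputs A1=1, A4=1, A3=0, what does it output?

Substituting: ((1 OR 0) NAND (1 XOR 1))
= 1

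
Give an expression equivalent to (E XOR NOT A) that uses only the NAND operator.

((E NAND (E NAND (A NAND A))) NAND ((A NAND A) NAND (E NAND (A NAND A))))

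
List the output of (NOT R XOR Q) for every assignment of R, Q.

R | Q | Output
--------------
0 | 0 | 1
0 | 1 | 0
1 | 0 | 0
1 | 1 | 1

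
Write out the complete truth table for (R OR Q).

Q | R | Output
--------------
0 | 0 | 0
0 | 1 | 1
1 | 0 | 1
1 | 1 | 1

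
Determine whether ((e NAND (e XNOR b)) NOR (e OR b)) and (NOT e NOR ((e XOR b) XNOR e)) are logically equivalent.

No. Counterexample: with b=1, e=1, Expression 1 = 0 but Expression 2 = 1.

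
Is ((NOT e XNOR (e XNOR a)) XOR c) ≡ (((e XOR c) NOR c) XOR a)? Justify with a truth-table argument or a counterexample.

No. Counterexample: with c=0, e=1, a=0, Expression 1 = 1 but Expression 2 = 0.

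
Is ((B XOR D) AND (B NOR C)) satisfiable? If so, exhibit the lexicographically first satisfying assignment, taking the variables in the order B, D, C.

B=0, D=1, C=0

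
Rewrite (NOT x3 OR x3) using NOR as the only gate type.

(((x3 NOR x3) NOR x3) NOR ((x3 NOR x3) NOR x3))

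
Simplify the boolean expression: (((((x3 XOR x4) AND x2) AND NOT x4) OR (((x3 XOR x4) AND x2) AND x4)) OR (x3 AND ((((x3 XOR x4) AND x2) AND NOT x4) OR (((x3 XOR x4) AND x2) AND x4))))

By absorption (E OR (E AND v) = E) then distribution ((E AND v) OR (E AND NOT v) = E):
= ((x3 XOR x4) AND x2)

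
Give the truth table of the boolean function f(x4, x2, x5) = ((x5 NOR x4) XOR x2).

x4 | x2 | x5 | Output
---------------------
0 | 0 | 0 | 1
0 | 0 | 1 | 0
0 | 1 | 0 | 0
0 | 1 | 1 | 1
1 | 0 | 0 | 0
1 | 0 | 1 | 0
1 | 1 | 0 | 1
1 | 1 | 1 | 1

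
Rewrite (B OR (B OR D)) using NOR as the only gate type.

((B NOR ((B NOR D) NOR (B NOR D))) NOR (B NOR ((B NOR D) NOR (B NOR D))))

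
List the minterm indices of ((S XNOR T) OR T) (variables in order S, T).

Σm(0, 1, 3) = (NOT S AND NOT T) OR (NOT S AND T) OR (S AND T)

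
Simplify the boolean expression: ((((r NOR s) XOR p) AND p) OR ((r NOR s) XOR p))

By absorption (E OR (E AND v) = E):
= ((r NOR s) XOR p)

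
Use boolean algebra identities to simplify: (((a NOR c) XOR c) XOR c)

By XOR self-cancellation ((E XOR v) XOR v = E):
= (a NOR c)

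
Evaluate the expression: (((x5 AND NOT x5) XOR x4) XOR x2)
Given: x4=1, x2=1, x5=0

Substituting: (((0 AND NOT 0) XOR 1) XOR 1)
= 0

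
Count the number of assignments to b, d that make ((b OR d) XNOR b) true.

Satisfying assignments: (0,0), (1,0), (1,1)
Count: 3 out of 4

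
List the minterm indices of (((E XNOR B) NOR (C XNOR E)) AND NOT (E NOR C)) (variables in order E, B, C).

Σm(3, 4) = (NOT E AND B AND C) OR (E AND NOT B AND NOT C)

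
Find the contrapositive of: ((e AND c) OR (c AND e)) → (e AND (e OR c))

Contrapositive: NOT (e AND (e OR c)) → NOT ((e AND c) OR (c AND e))
Note: A statement and its contrapositive are logically equivalent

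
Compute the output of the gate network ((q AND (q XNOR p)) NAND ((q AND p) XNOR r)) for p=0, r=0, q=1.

Substituting: ((1 AND (1 XNOR 0)) NAND ((1 AND 0) XNOR 0))
= 1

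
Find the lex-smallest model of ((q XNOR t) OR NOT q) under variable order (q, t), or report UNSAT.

q=0, t=0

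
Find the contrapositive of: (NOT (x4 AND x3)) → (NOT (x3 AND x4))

Contrapositive: (x3 AND x4) → (x4 AND x3)
Note: A statement and its contrapositive are logically equivalent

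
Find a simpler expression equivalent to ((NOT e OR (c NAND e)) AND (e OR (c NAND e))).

By distribution ((E OR v) AND (E OR NOT v) = E):
= (c NAND e)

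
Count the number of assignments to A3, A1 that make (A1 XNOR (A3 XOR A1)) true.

Satisfying assignments: (0,0), (0,1)
Count: 2 out of 4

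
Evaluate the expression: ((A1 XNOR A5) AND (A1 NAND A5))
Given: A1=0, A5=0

Substituting: ((0 XNOR 0) AND (0 NAND 0))
= 1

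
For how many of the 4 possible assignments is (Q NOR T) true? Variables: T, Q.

Satisfying assignments: (0,0)
Count: 1 out of 4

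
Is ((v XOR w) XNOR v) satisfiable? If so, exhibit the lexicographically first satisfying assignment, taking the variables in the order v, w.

v=0, w=0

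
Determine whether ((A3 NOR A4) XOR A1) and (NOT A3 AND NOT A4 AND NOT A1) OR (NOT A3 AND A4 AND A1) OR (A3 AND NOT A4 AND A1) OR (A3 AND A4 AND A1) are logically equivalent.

Yes, they are equivalent — the two output columns agree on all 8 assignments:
A3 | A4 | A1 | Expression 1 | Expression 2
------------------------------------------
0 | 0 | 0 | 1 | 1
0 | 0 | 1 | 0 | 0
0 | 1 | 0 | 0 | 0
0 | 1 | 1 | 1 | 1
1 | 0 | 0 | 0 | 0
1 | 0 | 1 | 1 | 1
1 | 1 | 0 | 0 | 0
1 | 1 | 1 | 1 | 1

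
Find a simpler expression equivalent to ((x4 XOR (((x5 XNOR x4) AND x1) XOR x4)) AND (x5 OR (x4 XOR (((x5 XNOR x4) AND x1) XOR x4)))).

By absorption (E AND (E OR v) = E) then XOR self-cancellation ((E XOR v) XOR v = E):
= ((x5 XNOR x4) AND x1)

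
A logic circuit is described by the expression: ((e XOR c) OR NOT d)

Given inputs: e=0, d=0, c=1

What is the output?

Substituting: ((0 XOR 1) OR NOT 0)
= 1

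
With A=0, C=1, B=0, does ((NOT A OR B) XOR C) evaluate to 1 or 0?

Substituting: ((NOT 0 OR 0) XOR 1)
= 0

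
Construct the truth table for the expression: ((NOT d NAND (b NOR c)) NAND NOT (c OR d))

d | b | c | Output
------------------
0 | 0 | 0 | 1
0 | 0 | 1 | 1
0 | 1 | 0 | 0
0 | 1 | 1 | 1
1 | 0 | 0 | 1
1 | 0 | 1 | 1
1 | 1 | 0 | 1
1 | 1 | 1 | 1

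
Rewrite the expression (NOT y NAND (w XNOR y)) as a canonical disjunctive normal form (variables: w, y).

(NOT w AND y) OR (w AND NOT y) OR (w AND y)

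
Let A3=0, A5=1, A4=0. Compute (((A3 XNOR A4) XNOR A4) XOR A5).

Substituting: (((0 XNOR 0) XNOR 0) XOR 1)
= 1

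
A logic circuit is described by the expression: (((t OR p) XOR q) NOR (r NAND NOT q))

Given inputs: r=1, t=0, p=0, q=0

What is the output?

Substituting: (((0 OR 0) XOR 0) NOR (1 NAND NOT 0))
= 1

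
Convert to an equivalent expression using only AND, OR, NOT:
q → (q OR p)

NOT q OR (q OR p)
(Implication elimination: A → B = NOT A OR B)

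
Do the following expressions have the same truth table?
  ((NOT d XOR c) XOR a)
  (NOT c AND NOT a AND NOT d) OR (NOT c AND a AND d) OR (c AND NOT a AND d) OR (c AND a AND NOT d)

Yes, they are equivalent — the two output columns agree on all 8 assignments:
c | a | d | Expression 1 | Expression 2
---------------------------------------
0 | 0 | 0 | 1 | 1
0 | 0 | 1 | 0 | 0
0 | 1 | 0 | 0 | 0
0 | 1 | 1 | 1 | 1
1 | 0 | 0 | 0 | 0
1 | 0 | 1 | 1 | 1
1 | 1 | 0 | 1 | 1
1 | 1 | 1 | 0 | 0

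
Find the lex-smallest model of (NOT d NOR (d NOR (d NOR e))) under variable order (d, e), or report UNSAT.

d=1, e=0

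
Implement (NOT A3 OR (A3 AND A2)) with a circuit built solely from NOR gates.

(((A3 NOR A3) NOR ((A3 NOR A3) NOR (A2 NOR A2))) NOR ((A3 NOR A3) NOR ((A3 NOR A3) NOR (A2 NOR A2))))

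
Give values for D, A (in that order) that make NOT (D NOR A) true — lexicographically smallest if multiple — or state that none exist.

D=0, A=1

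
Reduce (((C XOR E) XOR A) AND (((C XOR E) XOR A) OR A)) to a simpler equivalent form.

By absorption (E AND (E OR v) = E):
= ((C XOR E) XOR A)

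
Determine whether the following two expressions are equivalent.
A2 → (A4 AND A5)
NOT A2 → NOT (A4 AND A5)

No, Inverse is not equivalent to original (counterexample: A5=0, A2=1, A4=0)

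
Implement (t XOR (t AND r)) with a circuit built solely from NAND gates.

((t NAND (t NAND ((t NAND r) NAND (t NAND r)))) NAND (((t NAND r) NAND (t NAND r)) NAND (t NAND ((t NAND r) NAND (t NAND r)))))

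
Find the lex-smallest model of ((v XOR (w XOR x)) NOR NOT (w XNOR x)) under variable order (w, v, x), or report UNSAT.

w=0, v=0, x=0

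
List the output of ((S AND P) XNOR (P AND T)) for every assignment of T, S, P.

T | S | P | Output
------------------
0 | 0 | 0 | 1
0 | 0 | 1 | 1
0 | 1 | 0 | 1
0 | 1 | 1 | 0
1 | 0 | 0 | 1
1 | 0 | 1 | 0
1 | 1 | 0 | 1
1 | 1 | 1 | 1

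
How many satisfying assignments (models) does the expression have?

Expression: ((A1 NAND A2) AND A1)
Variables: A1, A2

Satisfying assignments: (1,0)
Count: 1 out of 4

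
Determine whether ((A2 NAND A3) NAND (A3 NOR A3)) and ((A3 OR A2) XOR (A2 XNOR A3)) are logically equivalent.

No. Counterexample: with A3=0, A2=0, Expression 1 = 0 but Expression 2 = 1.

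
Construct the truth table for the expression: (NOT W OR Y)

Y | W | Output
--------------
0 | 0 | 1
0 | 1 | 0
1 | 0 | 1
1 | 1 | 1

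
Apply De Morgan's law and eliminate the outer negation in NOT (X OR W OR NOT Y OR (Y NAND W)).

NOT X AND NOT W AND Y AND NOT (Y NAND W)
De Morgan's: NOT(OR of terms) = AND of negations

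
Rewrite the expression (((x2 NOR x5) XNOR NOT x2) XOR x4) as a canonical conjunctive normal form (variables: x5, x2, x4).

(x5 OR x2 OR NOT x4) AND (x5 OR NOT x2 OR NOT x4) AND (NOT x5 OR x2 OR x4) AND (NOT x5 OR NOT x2 OR NOT x4)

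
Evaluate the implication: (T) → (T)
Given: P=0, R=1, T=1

Antecedent (T) = 1; consequent (T) = 1.
1 → 1 = 1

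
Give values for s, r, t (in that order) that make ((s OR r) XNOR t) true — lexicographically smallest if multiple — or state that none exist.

s=0, r=0, t=0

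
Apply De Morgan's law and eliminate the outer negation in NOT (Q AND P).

NOT Q OR NOT P
De Morgan's: NOT(AND of terms) = OR of negations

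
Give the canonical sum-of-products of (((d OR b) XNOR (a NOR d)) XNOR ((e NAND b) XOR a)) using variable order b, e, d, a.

Σm(3, 7, 8, 9, 11, 14) = (NOT b AND NOT e AND d AND a) OR (NOT b AND e AND d AND a) OR (b AND NOT e AND NOT d AND NOT a) OR (b AND NOT e AND NOT d AND a) OR (b AND NOT e AND d AND a) OR (b AND e AND d AND NOT a)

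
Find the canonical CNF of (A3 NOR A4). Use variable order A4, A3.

(A4 OR NOT A3) AND (NOT A4 OR A3) AND (NOT A4 OR NOT A3)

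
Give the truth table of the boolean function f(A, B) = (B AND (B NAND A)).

A | B | Output
--------------
0 | 0 | 0
0 | 1 | 1
1 | 0 | 0
1 | 1 | 0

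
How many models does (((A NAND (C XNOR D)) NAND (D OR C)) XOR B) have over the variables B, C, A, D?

Satisfying assignments: (0,0,0,0), (0,0,1,0), (0,1,1,1), (1,0,0,1), (1,0,1,1), (1,1,0,0), (1,1,0,1), (1,1,1,0)
Count: 8 out of 16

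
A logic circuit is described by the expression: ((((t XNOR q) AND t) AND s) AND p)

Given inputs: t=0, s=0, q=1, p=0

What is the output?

Substituting: ((((0 XNOR 1) AND 0) AND 0) AND 0)
= 0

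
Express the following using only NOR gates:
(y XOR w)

((((y NOR w) NOR (y NOR w)) NOR ((y NOR w) NOR (y NOR w))) NOR ((((y NOR y) NOR (w NOR w)) NOR ((y NOR y) NOR (w NOR w))) NOR (((y NOR y) NOR (w NOR w)) NOR ((y NOR y) NOR (w NOR w)))))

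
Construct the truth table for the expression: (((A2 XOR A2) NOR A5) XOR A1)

A1 | A2 | A5 | Output
---------------------
0 | 0 | 0 | 1
0 | 0 | 1 | 0
0 | 1 | 0 | 1
0 | 1 | 1 | 0
1 | 0 | 0 | 0
1 | 0 | 1 | 1
1 | 1 | 0 | 0
1 | 1 | 1 | 1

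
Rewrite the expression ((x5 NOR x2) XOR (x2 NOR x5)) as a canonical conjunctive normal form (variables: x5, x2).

(x5 OR x2) AND (x5 OR NOT x2) AND (NOT x5 OR x2) AND (NOT x5 OR NOT x2)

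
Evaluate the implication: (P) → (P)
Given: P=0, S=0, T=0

Antecedent (P) = 0; consequent (P) = 0.
0 → 0 = 1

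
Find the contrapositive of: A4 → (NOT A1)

Contrapositive: A1 → NOT A4
Note: A statement and its contrapositive are logically equivalent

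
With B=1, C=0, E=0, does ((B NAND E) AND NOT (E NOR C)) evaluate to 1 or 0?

Substituting: ((1 NAND 0) AND NOT (0 NOR 0))
= 0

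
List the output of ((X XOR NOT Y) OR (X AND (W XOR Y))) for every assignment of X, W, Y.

X | W | Y | Output
------------------
0 | 0 | 0 | 1
0 | 0 | 1 | 0
0 | 1 | 0 | 1
0 | 1 | 1 | 0
1 | 0 | 0 | 0
1 | 0 | 1 | 1
1 | 1 | 0 | 1
1 | 1 | 1 | 1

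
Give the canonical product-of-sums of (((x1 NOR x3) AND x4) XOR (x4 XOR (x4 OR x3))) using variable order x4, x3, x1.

ΠM(0, 1, 5, 6, 7) = (x4 OR x3 OR x1) AND (x4 OR x3 OR NOT x1) AND (NOT x4 OR x3 OR NOT x1) AND (NOT x4 OR NOT x3 OR x1) AND (NOT x4 OR NOT x3 OR NOT x1)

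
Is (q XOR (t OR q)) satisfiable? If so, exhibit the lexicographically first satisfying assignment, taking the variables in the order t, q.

t=1, q=0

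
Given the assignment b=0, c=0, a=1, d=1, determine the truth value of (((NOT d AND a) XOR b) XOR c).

Substituting: (((NOT 1 AND 1) XOR 0) XOR 0)
= 0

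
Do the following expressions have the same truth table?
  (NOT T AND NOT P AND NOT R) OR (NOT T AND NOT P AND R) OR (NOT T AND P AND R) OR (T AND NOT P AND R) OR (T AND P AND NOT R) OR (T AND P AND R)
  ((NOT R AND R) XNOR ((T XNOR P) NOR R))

Yes, they are equivalent — the two output columns agree on all 8 assignments:
T | P | R | Expression 1 | Expression 2
---------------------------------------
0 | 0 | 0 | 1 | 1
0 | 0 | 1 | 1 | 1
0 | 1 | 0 | 0 | 0
0 | 1 | 1 | 1 | 1
1 | 0 | 0 | 0 | 0
1 | 0 | 1 | 1 | 1
1 | 1 | 0 | 1 | 1
1 | 1 | 1 | 1 | 1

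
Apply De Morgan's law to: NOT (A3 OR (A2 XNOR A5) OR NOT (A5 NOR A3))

NOT A3 AND NOT (A2 XNOR A5) AND (A5 NOR A3)
De Morgan's: NOT(OR of terms) = AND of negations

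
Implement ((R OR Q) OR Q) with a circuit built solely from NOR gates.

((((R NOR Q) NOR (R NOR Q)) NOR Q) NOR (((R NOR Q) NOR (R NOR Q)) NOR Q))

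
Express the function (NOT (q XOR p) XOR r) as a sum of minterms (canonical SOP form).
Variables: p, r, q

Σm(0, 3, 5, 6) = (NOT p AND NOT r AND NOT q) OR (NOT p AND r AND q) OR (p AND NOT r AND q) OR (p AND r AND NOT q)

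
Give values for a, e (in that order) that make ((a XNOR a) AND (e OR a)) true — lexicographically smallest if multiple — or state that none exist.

a=0, e=1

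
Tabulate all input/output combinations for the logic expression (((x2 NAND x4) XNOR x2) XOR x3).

x3 | x2 | x4 | Output
---------------------
0 | 0 | 0 | 0
0 | 0 | 1 | 0
0 | 1 | 0 | 1
0 | 1 | 1 | 0
1 | 0 | 0 | 1
1 | 0 | 1 | 1
1 | 1 | 0 | 0
1 | 1 | 1 | 1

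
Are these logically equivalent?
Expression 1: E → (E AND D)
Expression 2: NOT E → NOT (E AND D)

No, Inverse is not equivalent to original (counterexample: E=1, B=0, D=0)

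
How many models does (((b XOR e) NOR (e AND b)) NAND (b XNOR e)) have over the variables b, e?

Satisfying assignments: (0,1), (1,0), (1,1)
Count: 3 out of 4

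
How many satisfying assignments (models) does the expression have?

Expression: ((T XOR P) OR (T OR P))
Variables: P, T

Satisfying assignments: (0,1), (1,0), (1,1)
Count: 3 out of 4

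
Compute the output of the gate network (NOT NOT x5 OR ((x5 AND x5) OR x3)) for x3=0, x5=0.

Substituting: (NOT NOT 0 OR ((0 AND 0) OR 0))
= 0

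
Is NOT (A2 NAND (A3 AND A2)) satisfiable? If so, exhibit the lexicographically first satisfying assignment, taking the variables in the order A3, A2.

A3=1, A2=1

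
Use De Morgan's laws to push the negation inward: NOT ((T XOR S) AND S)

NOT (T XOR S) OR NOT S
De Morgan's: NOT(AND of terms) = OR of negations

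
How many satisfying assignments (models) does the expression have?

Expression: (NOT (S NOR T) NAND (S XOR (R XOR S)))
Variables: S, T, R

Satisfying assignments: (0,0,0), (0,0,1), (0,1,0), (1,0,0), (1,1,0)
Count: 5 out of 8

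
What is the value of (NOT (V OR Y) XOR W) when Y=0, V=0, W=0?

Substituting: (NOT (0 OR 0) XOR 0)
= 1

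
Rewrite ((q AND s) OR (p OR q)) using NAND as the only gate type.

((((q NAND s) NAND (q NAND s)) NAND ((q NAND s) NAND (q NAND s))) NAND (((p NAND p) NAND (q NAND q)) NAND ((p NAND p) NAND (q NAND q))))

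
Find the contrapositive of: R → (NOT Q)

Contrapositive: Q → NOT R
Note: A statement and its contrapositive are logically equivalent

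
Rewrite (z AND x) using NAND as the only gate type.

((z NAND x) NAND (z NAND x))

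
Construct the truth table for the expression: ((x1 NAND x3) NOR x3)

x1 | x3 | Output
----------------
0 | 0 | 0
0 | 1 | 0
1 | 0 | 0
1 | 1 | 0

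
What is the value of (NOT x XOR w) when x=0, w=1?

Substituting: (NOT 0 XOR 1)
= 0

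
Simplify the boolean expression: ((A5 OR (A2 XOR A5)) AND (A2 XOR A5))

By absorption (E AND (E OR v) = E):
= (A2 XOR A5)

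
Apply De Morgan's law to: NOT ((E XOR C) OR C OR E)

NOT (E XOR C) AND NOT C AND NOT E
De Morgan's: NOT(OR of terms) = AND of negations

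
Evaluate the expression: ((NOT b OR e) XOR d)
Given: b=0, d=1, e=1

Substituting: ((NOT 0 OR 1) XOR 1)
= 0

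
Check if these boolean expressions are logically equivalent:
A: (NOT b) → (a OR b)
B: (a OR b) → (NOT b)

No, Converse is not equivalent to original (counterexample: b=0, a=0, e=0)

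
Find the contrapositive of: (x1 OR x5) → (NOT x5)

Contrapositive: x5 → NOT (x1 OR x5)
Note: A statement and its contrapositive are logically equivalent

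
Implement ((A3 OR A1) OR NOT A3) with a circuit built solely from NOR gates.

((((A3 NOR A1) NOR (A3 NOR A1)) NOR (A3 NOR A3)) NOR (((A3 NOR A1) NOR (A3 NOR A1)) NOR (A3 NOR A3)))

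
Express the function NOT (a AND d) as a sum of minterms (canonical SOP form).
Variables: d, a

Σm(0, 1, 2) = (NOT d AND NOT a) OR (NOT d AND a) OR (d AND NOT a)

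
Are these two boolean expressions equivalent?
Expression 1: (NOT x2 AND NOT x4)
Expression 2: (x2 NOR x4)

Yes, they are equivalent — the two output columns agree on all 4 assignments:
x2 | x4 | Expression 1 | Expression 2
-------------------------------------
0 | 0 | 1 | 1
0 | 1 | 0 | 0
1 | 0 | 0 | 0
1 | 1 | 0 | 0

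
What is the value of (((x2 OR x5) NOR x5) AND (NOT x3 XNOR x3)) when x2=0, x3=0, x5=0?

Substituting: (((0 OR 0) NOR 0) AND (NOT 0 XNOR 0))
= 0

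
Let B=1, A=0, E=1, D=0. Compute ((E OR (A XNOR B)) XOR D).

Substituting: ((1 OR (0 XNOR 1)) XOR 0)
= 1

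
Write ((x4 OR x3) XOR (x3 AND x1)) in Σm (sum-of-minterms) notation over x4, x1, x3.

Σm(1, 4, 5, 6) = (NOT x4 AND NOT x1 AND x3) OR (x4 AND NOT x1 AND NOT x3) OR (x4 AND NOT x1 AND x3) OR (x4 AND x1 AND NOT x3)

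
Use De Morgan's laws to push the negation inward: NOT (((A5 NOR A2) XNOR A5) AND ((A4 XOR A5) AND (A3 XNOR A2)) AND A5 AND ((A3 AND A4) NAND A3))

NOT ((A5 NOR A2) XNOR A5) OR NOT ((A4 XOR A5) AND (A3 XNOR A2)) OR NOT A5 OR NOT ((A3 AND A4) NAND A3)
De Morgan's: NOT(AND of terms) = OR of negations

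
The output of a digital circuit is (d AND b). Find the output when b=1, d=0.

Substituting: (0 AND 1)
= 0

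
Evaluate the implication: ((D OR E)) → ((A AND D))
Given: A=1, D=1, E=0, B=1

Antecedent ((D OR E)) = 1; consequent ((A AND D)) = 1.
1 → 1 = 1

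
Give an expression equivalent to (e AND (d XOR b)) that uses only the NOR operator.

((e NOR e) NOR (((((d NOR b) NOR (d NOR b)) NOR ((d NOR b) NOR (d NOR b))) NOR ((((d NOR d) NOR (b NOR b)) NOR ((d NOR d) NOR (b NOR b))) NOR (((d NOR d) NOR (b NOR b)) NOR ((d NOR d) NOR (b NOR b))))) NOR ((((d NOR b) NOR (d NOR b)) NOR ((d NOR b) NOR (d NOR b))) NOR ((((d NOR d) NOR (b NOR b)) NOR ((d NOR d) NOR (b NOR b))) NOR (((d NOR d) NOR (b NOR b)) NOR ((d NOR d) NOR (b NOR b)))))))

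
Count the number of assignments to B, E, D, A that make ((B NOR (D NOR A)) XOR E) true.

Satisfying assignments: (0,0,0,1), (0,0,1,0), (0,0,1,1), (0,1,0,0), (1,1,0,0), (1,1,0,1), (1,1,1,0), (1,1,1,1)
Count: 8 out of 16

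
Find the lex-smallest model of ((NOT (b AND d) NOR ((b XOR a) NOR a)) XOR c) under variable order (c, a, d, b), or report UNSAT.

c=0, a=0, d=1, b=1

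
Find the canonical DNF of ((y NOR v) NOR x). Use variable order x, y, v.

(NOT x AND NOT y AND v) OR (NOT x AND y AND NOT v) OR (NOT x AND y AND v)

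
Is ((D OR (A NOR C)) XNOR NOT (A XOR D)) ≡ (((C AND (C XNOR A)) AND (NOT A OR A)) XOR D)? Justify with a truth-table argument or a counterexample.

No. Counterexample: with A=0, D=0, C=0, Expression 1 = 1 but Expression 2 = 0.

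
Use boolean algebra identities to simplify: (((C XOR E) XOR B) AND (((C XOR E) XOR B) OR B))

By absorption (E AND (E OR v) = E):
= ((C XOR E) XOR B)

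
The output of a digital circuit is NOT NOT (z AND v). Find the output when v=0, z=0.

Substituting: NOT NOT (0 AND 0)
= 0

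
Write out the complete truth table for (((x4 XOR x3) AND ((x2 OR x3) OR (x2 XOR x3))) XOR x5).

x3 | x2 | x5 | x4 | Output
--------------------------
0 | 0 | 0 | 0 | 0
0 | 0 | 0 | 1 | 0
0 | 0 | 1 | 0 | 1
0 | 0 | 1 | 1 | 1
0 | 1 | 0 | 0 | 0
0 | 1 | 0 | 1 | 1
0 | 1 | 1 | 0 | 1
0 | 1 | 1 | 1 | 0
1 | 0 | 0 | 0 | 1
1 | 0 | 0 | 1 | 0
1 | 0 | 1 | 0 | 0
1 | 0 | 1 | 1 | 1
1 | 1 | 0 | 0 | 1
1 | 1 | 0 | 1 | 0
1 | 1 | 1 | 0 | 0
1 | 1 | 1 | 1 | 1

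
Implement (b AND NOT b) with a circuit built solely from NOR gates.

((b NOR b) NOR ((b NOR b) NOR (b NOR b)))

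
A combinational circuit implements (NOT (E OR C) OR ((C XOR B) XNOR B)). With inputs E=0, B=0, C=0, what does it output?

Substituting: (NOT (0 OR 0) OR ((0 XOR 0) XNOR 0))
= 1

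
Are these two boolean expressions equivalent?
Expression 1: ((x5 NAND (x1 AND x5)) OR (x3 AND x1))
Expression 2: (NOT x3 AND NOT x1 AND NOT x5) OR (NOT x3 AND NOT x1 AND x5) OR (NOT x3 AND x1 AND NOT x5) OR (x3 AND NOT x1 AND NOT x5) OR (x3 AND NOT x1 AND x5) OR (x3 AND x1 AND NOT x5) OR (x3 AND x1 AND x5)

Yes, they are equivalent — the two output columns agree on all 8 assignments:
x3 | x1 | x5 | Expression 1 | Expression 2
------------------------------------------
0 | 0 | 0 | 1 | 1
0 | 0 | 1 | 1 | 1
0 | 1 | 0 | 1 | 1
0 | 1 | 1 | 0 | 0
1 | 0 | 0 | 1 | 1
1 | 0 | 1 | 1 | 1
1 | 1 | 0 | 1 | 1
1 | 1 | 1 | 1 | 1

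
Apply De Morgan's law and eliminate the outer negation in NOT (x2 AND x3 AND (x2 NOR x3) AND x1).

NOT x2 OR NOT x3 OR NOT (x2 NOR x3) OR NOT x1
De Morgan's: NOT(AND of terms) = OR of negations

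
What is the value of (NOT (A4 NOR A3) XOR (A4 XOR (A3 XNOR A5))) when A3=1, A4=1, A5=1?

Substituting: (NOT (1 NOR 1) XOR (1 XOR (1 XNOR 1)))
= 1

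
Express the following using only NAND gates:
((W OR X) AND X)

((((W NAND W) NAND (X NAND X)) NAND X) NAND (((W NAND W) NAND (X NAND X)) NAND X))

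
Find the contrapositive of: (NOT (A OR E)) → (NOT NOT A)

Contrapositive: NOT A → (A OR E)
Note: A statement and its contrapositive are logically equivalent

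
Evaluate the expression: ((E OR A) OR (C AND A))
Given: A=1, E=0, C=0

Substituting: ((0 OR 1) OR (0 AND 1))
= 1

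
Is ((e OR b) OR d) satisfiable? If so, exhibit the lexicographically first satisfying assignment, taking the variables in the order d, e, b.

d=0, e=0, b=1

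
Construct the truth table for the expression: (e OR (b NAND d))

e | d | b | Output
------------------
0 | 0 | 0 | 1
0 | 0 | 1 | 1
0 | 1 | 0 | 1
0 | 1 | 1 | 0
1 | 0 | 0 | 1
1 | 0 | 1 | 1
1 | 1 | 0 | 1
1 | 1 | 1 | 1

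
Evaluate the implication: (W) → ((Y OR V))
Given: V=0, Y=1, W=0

Antecedent (W) = 0; consequent ((Y OR V)) = 1.
0 → 1 = 1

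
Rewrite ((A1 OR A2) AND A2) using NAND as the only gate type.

((((A1 NAND A1) NAND (A2 NAND A2)) NAND A2) NAND (((A1 NAND A1) NAND (A2 NAND A2)) NAND A2))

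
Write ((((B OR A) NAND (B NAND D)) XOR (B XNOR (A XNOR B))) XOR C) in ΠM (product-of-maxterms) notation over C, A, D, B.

ΠM(1, 7, 8, 10, 11, 12, 13, 14) = (C OR A OR D OR NOT B) AND (C OR NOT A OR NOT D OR NOT B) AND (NOT C OR A OR D OR B) AND (NOT C OR A OR NOT D OR B) AND (NOT C OR A OR NOT D OR NOT B) AND (NOT C OR NOT A OR D OR B) AND (NOT C OR NOT A OR D OR NOT B) AND (NOT C OR NOT A OR NOT D OR B)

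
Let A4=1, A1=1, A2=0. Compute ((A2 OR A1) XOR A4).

Substituting: ((0 OR 1) XOR 1)
= 0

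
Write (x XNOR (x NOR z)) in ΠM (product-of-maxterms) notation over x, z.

ΠM(0, 2, 3) = (x OR z) AND (NOT x OR z) AND (NOT x OR NOT z)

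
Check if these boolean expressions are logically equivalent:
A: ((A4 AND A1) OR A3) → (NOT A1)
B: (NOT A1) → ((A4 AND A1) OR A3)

No, Converse is not equivalent to original (counterexample: A1=0, A4=0, A3=0)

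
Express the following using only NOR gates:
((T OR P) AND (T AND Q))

((((T NOR P) NOR (T NOR P)) NOR ((T NOR P) NOR (T NOR P))) NOR (((T NOR T) NOR (Q NOR Q)) NOR ((T NOR T) NOR (Q NOR Q))))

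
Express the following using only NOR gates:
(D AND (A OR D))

((D NOR D) NOR (((A NOR D) NOR (A NOR D)) NOR ((A NOR D) NOR (A NOR D))))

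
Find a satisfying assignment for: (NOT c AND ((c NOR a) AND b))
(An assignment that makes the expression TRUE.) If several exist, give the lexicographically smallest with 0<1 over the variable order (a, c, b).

a=0, c=0, b=1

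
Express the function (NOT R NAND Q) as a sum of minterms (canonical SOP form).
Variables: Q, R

Σm(0, 1, 3) = (NOT Q AND NOT R) OR (NOT Q AND R) OR (Q AND R)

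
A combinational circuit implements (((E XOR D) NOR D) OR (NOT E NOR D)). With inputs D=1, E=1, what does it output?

Substituting: (((1 XOR 1) NOR 1) OR (NOT 1 NOR 1))
= 0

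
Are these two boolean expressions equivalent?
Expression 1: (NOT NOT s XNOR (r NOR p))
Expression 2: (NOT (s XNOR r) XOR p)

No. Counterexample: with s=0, p=1, r=1, Expression 1 = 1 but Expression 2 = 0.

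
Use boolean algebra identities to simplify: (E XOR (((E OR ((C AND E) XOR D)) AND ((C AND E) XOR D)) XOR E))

By XOR self-cancellation ((E XOR v) XOR v = E) then absorption (E AND (E OR v) = E):
= ((C AND E) XOR D)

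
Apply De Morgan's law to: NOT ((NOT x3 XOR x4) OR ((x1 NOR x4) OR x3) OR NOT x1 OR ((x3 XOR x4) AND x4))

NOT (NOT x3 XOR x4) AND NOT ((x1 NOR x4) OR x3) AND x1 AND NOT ((x3 XOR x4) AND x4)
De Morgan's: NOT(OR of terms) = AND of negations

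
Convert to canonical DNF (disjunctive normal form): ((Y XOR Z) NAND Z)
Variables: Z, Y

(NOT Z AND NOT Y) OR (NOT Z AND Y) OR (Z AND Y)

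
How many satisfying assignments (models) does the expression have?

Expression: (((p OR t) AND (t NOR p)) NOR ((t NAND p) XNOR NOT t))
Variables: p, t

Satisfying assignments: (0,1)
Count: 1 out of 4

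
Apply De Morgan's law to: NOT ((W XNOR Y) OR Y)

NOT (W XNOR Y) AND NOT Y
De Morgan's: NOT(OR of terms) = AND of negations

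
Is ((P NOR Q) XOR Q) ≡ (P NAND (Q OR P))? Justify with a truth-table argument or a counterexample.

No. Counterexample: with Q=1, P=1, Expression 1 = 1 but Expression 2 = 0.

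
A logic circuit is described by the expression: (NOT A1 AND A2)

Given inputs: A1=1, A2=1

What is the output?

Substituting: (NOT 1 AND 1)
= 0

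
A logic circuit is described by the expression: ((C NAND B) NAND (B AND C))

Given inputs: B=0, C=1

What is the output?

Substituting: ((1 NAND 0) NAND (0 AND 1))
= 1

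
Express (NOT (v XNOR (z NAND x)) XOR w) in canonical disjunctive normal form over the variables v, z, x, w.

(NOT v AND NOT z AND NOT x AND NOT w) OR (NOT v AND NOT z AND x AND NOT w) OR (NOT v AND z AND NOT x AND NOT w) OR (NOT v AND z AND x AND w) OR (v AND NOT z AND NOT x AND w) OR (v AND NOT z AND x AND w) OR (v AND z AND NOT x AND w) OR (v AND z AND x AND NOT w)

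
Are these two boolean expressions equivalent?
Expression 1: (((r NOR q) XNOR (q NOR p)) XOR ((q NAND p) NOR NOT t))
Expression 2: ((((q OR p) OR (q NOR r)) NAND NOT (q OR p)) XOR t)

No. Counterexample: with q=0, r=0, p=0, t=0, Expression 1 = 1 but Expression 2 = 0.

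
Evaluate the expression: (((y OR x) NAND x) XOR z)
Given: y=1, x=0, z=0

Substituting: (((1 OR 0) NAND 0) XOR 0)
= 1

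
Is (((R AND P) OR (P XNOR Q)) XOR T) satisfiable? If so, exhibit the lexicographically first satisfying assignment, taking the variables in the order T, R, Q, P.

T=0, R=0, Q=0, P=0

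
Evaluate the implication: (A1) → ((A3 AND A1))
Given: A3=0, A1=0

Antecedent (A1) = 0; consequent ((A3 AND A1)) = 0.
0 → 0 = 1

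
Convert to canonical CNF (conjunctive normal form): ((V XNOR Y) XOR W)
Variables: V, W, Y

(V OR W OR NOT Y) AND (V OR NOT W OR Y) AND (NOT V OR W OR Y) AND (NOT V OR NOT W OR NOT Y)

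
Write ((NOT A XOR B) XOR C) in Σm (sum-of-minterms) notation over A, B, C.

Σm(0, 3, 5, 6) = (NOT A AND NOT B AND NOT C) OR (NOT A AND B AND C) OR (A AND NOT B AND C) OR (A AND B AND NOT C)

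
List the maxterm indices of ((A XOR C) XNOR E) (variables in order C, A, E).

ΠM(1, 2, 4, 7) = (C OR A OR NOT E) AND (C OR NOT A OR E) AND (NOT C OR A OR E) AND (NOT C OR NOT A OR NOT E)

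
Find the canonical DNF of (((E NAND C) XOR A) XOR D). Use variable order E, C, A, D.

(NOT E AND NOT C AND NOT A AND NOT D) OR (NOT E AND NOT C AND A AND D) OR (NOT E AND C AND NOT A AND NOT D) OR (NOT E AND C AND A AND D) OR (E AND NOT C AND NOT A AND NOT D) OR (E AND NOT C AND A AND D) OR (E AND C AND NOT A AND D) OR (E AND C AND A AND NOT D)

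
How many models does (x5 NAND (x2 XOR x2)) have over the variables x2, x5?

Satisfying assignments: (0,0), (0,1), (1,0), (1,1)
Count: 4 out of 4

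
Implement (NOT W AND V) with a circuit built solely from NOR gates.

(((W NOR W) NOR (W NOR W)) NOR (V NOR V))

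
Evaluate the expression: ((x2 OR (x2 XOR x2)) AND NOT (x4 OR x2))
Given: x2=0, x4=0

Substituting: ((0 OR (0 XOR 0)) AND NOT (0 OR 0))
= 0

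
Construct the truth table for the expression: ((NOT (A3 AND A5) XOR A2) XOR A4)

A3 | A2 | A5 | A4 | Output
--------------------------
0 | 0 | 0 | 0 | 1
0 | 0 | 0 | 1 | 0
0 | 0 | 1 | 0 | 1
0 | 0 | 1 | 1 | 0
0 | 1 | 0 | 0 | 0
0 | 1 | 0 | 1 | 1
0 | 1 | 1 | 0 | 0
0 | 1 | 1 | 1 | 1
1 | 0 | 0 | 0 | 1
1 | 0 | 0 | 1 | 0
1 | 0 | 1 | 0 | 0
1 | 0 | 1 | 1 | 1
1 | 1 | 0 | 0 | 0
1 | 1 | 0 | 1 | 1
1 | 1 | 1 | 0 | 1
1 | 1 | 1 | 1 | 0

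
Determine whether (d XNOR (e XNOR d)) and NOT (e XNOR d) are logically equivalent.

No. Counterexample: with d=1, e=0, Expression 1 = 0 but Expression 2 = 1.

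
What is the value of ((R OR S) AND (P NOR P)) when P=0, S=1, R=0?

Substituting: ((0 OR 1) AND (0 NOR 0))
= 1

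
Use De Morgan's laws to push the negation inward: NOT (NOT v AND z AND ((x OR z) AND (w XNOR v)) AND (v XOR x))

v OR NOT z OR NOT ((x OR z) AND (w XNOR v)) OR NOT (v XOR x)
De Morgan's: NOT(AND of terms) = OR of negations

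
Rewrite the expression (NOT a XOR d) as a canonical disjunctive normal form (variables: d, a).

(NOT d AND NOT a) OR (d AND a)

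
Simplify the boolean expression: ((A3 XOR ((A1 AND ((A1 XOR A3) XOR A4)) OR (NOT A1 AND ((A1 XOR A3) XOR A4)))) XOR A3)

By XOR self-cancellation ((E XOR v) XOR v = E) then distribution ((E AND v) OR (E AND NOT v) = E):
= ((A1 XOR A3) XOR A4)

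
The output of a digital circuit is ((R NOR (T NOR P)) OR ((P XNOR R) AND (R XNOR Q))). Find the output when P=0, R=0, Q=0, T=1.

Substituting: ((0 NOR (1 NOR 0)) OR ((0 XNOR 0) AND (0 XNOR 0)))
= 1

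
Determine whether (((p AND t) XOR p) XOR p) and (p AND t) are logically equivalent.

Yes, they are equivalent — the two output columns agree on all 4 assignments:
p | t | Expression 1 | Expression 2
-----------------------------------
0 | 0 | 0 | 0
0 | 1 | 0 | 0
1 | 0 | 0 | 0
1 | 1 | 1 | 1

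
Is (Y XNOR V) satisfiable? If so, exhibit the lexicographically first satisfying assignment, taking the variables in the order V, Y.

V=0, Y=0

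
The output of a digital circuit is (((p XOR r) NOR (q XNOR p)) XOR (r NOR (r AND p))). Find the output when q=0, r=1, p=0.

Substituting: (((0 XOR 1) NOR (0 XNOR 0)) XOR (1 NOR (1 AND 0)))
= 0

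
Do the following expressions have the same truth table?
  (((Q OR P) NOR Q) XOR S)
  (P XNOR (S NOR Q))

No. Counterexample: with Q=0, P=0, S=0, Expression 1 = 1 but Expression 2 = 0.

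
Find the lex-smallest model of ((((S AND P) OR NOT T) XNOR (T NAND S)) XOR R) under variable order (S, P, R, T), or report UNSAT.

S=0, P=0, R=0, T=0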